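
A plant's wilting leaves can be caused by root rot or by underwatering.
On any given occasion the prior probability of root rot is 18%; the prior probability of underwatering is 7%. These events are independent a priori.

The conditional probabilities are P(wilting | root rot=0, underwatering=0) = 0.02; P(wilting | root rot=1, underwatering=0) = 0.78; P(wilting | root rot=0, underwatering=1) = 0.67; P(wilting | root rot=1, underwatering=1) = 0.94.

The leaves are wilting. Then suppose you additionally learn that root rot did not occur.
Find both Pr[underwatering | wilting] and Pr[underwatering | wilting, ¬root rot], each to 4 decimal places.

P(wilting) = 0.02·0.82·0.93 + 0.67·0.82·0.07 + 0.78·0.18·0.93 + 0.94·0.18·0.07 = 0.015252 + 0.038458 + 0.130572 + 0.011844 = 0.196126
Of this, 0.050302 comes from 0.038458 + 0.011844 (the underwatering=true cases).
P(underwatering | wilting) = 0.050302 / 0.196126 ≈ 0.2565

With the extra evidence:
Numerator (weight on configurations with underwatering): 0.67*0.07 = 0.046900
Denominator P(wilting | ¬root rot): 0.02*0.93 + 0.67*0.07 = 0.065500
Posterior = 0.046900 / 0.065500 ≈ 0.7160

Pr[underwatering | wilting] ≈ 0.2565; Pr[underwatering | wilting, ¬root rot] ≈ 0.7160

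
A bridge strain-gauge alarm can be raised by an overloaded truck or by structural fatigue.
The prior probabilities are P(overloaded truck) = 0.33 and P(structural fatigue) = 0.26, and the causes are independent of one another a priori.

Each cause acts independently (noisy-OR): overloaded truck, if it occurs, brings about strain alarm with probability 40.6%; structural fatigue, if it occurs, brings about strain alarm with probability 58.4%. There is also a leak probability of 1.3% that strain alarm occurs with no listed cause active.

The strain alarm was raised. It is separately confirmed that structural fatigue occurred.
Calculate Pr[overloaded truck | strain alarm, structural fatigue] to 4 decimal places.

Under noisy-OR, P(strain alarm | causes) = 1 − (1−0.013)·∏(1−qᵢ) over the active causes.
By total probability over both values of overloaded truck:
  P(strain alarm | structural fatigue) = 0.589408*0.67 + 0.756108*0.33
        = 0.394903 + 0.249516 = 0.644419
The terms with overloaded truck present sum to 0.249516, so
  P(overloaded truck | strain alarm, structural fatigue) = 0.249516 / 0.644419 ≈ 0.3872

Pr[overloaded truck | strain alarm, structural fatigue] ≈ 0.3872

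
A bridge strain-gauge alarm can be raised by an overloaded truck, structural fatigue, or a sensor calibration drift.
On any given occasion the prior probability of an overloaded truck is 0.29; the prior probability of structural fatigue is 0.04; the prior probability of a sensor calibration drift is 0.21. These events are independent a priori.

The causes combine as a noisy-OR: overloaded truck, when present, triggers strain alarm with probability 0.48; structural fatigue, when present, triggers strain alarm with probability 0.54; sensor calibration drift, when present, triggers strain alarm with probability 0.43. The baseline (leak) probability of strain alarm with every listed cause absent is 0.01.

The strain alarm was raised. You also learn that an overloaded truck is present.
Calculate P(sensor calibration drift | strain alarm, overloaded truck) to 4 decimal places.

P(sensor calibration drift | strain alarm, overloaded truck) ≈ 0.2763

Under noisy-OR, P(strain alarm | causes) = 1 − (1−0.01)·∏(1−qᵢ) over the active causes.
P(strain alarm | overloaded truck) = 0.4852×0.96×0.79 + 0.706564×0.96×0.21 + 0.763192×0.04×0.79 + 0.865019×0.04×0.21 = 0.367976 + 0.142443 + 0.024117 + 0.007266 = 0.541802
The sensor calibration drift-present share is 0.142443 + 0.007266 = 0.149709.
P(sensor calibration drift | strain alarm, overloaded truck) = 0.149709 / 0.541802 ≈ 0.2763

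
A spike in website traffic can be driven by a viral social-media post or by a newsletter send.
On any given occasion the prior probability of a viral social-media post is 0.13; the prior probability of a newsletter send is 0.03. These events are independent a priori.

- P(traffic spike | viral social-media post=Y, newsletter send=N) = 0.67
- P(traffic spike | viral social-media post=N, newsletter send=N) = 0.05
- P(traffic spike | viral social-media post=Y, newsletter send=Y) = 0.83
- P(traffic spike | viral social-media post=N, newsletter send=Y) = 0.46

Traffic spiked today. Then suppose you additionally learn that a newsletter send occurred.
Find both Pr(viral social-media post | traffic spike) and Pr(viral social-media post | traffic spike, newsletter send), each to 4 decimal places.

Pr(viral social-media post | traffic spike) ≈ 0.6181; Pr(viral social-media post | traffic spike, newsletter send) ≈ 0.2124

Numerator (weight on configurations with viral social-media post): 0.084487 + 0.003237 = 0.087724
The normalizing constant is 0.05×0.87×0.97 + 0.46×0.87×0.03 + 0.67×0.13×0.97 + 0.83×0.13×0.03 = 0.141925
Posterior = 0.087724 / 0.141925 ≈ 0.6181

With the extra evidence:
Enumerate both values of viral social-media post and weight by the priors:
  P(traffic spike | newsletter send) = 0.46×0.87 + 0.83×0.13
        = 0.400200 + 0.107900 = 0.508100
The terms with viral social-media post present sum to 0.107900, so
  P(viral social-media post | traffic spike, newsletter send) = 0.107900 / 0.508100 ≈ 0.2124
This is intercausal reasoning (explaining away): once newsletter send accounts for the traffic spike, viral social-media post becomes less likely.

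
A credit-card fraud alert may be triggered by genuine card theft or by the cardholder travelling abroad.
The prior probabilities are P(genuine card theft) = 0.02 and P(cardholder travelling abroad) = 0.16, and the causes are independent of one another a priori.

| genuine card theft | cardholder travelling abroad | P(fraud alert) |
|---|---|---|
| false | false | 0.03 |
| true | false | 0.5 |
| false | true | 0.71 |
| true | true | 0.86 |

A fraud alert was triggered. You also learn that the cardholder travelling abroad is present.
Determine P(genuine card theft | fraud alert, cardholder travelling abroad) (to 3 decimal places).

P(genuine card theft | fraud alert, cardholder travelling abroad) ≈ 0.024

For the numerator, keep only genuine card theft=true terms: 0.86·0.02 = 0.017200
Normalizer over all consistent configurations: 0.71·0.98 + 0.86·0.02 = 0.713000
Posterior = 0.017200 / 0.713000 ≈ 0.024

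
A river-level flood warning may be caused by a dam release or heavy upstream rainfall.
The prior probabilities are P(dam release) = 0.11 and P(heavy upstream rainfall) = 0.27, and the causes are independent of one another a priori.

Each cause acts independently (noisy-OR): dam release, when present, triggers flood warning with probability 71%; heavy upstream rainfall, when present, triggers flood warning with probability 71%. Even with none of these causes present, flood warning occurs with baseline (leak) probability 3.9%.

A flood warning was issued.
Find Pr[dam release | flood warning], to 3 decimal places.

Under noisy-OR, P(flood warning | causes) = 1 − (1−0.039)·∏(1−qᵢ) over the active causes.
Numerator (weight on configurations with dam release): 0.057921 + 0.027300 = 0.085221
Denominator P(flood warning): 0.039*0.89*0.73 + 0.72131*0.89*0.27 + 0.72131*0.11*0.73 + 0.91918*0.11*0.27 = 0.283890
Posterior = 0.085221 / 0.283890 ≈ 0.300

Pr[dam release | flood warning] ≈ 0.300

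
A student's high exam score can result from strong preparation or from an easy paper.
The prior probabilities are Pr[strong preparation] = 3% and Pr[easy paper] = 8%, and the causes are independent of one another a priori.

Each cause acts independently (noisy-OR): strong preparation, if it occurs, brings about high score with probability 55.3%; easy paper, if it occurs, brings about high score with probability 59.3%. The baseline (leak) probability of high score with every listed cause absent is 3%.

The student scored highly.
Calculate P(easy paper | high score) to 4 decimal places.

Under noisy-OR, P(high score | causes) = 1 − (1−0.03)·∏(1−qᵢ) over the active causes.
Enumerate the 4 (strong preparation, easy paper) configurations and weight by the priors:
  P(high score) = 0.03*0.97*0.92 + 0.60521*0.97*0.08 + 0.56641*0.03*0.92 + 0.823529*0.03*0.08
        = 0.026772 + 0.046964 + 0.015633 + 0.001976 = 0.091345
Keeping only the easy paper-present terms gives 0.048940, so
  P(easy paper | high score) = 0.048940 / 0.091345 ≈ 0.5358

P(easy paper | high score) ≈ 0.5358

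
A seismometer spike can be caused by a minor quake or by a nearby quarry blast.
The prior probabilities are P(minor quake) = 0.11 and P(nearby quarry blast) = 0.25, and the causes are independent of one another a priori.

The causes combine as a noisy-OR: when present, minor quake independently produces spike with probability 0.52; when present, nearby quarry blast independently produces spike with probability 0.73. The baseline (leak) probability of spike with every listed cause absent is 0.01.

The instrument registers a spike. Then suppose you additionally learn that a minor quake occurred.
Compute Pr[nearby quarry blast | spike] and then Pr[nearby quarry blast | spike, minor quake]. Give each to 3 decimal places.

Under noisy-OR, P(spike | causes) = 1 − (1−0.01)·∏(1−qᵢ) over the active causes.
Enumerate the 4 (minor quake, nearby quarry blast) configurations and weight by the priors:
  P(spike) = 0.01·0.89·0.75 + 0.7327·0.89·0.25 + 0.5248·0.11·0.75 + 0.871696·0.11·0.25
        = 0.006675 + 0.163026 + 0.043296 + 0.023972 = 0.236969
Configurations with nearby quarry blast contribute 0.186998, so
  P(nearby quarry blast | spike) = 0.186998 / 0.236969 ≈ 0.789

Now also conditioning on minor quake=true:
Weight on nearby quarry blast=true, given the evidence: 0.871696*0.25 = 0.217924
Denominator P(spike | minor quake): 0.5248*0.75 + 0.871696*0.25 = 0.611524
P(nearby quarry blast | spike, minor quake) = 0.217924/0.611524 ≈ 0.356

Pr[nearby quarry blast | spike] ≈ 0.789; Pr[nearby quarry blast | spike, minor quake] ≈ 0.356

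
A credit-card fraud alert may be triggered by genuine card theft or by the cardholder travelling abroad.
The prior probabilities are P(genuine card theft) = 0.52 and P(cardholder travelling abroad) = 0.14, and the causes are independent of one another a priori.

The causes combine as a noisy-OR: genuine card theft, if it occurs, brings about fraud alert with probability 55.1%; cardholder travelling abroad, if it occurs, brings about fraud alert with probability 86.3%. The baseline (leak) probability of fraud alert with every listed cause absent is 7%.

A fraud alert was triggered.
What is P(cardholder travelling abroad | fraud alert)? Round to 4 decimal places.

P(cardholder travelling abroad | fraud alert) ≈ 0.3055

Under noisy-OR, P(fraud alert | causes) = 1 − (1−0.07)·∏(1−qᵢ) over the active causes.
P(fraud alert) = 0.07×0.48×0.86 + 0.87259×0.48×0.14 + 0.58243×0.52×0.86 + 0.942793×0.52×0.14 = 0.028896 + 0.058638 + 0.260463 + 0.068635 = 0.416632
Of this, 0.127273 comes from 0.058638 + 0.068635 (the cardholder travelling abroad=true cases).
So P(cardholder travelling abroad | fraud alert) = 0.127273/0.416632 ≈ 0.3055.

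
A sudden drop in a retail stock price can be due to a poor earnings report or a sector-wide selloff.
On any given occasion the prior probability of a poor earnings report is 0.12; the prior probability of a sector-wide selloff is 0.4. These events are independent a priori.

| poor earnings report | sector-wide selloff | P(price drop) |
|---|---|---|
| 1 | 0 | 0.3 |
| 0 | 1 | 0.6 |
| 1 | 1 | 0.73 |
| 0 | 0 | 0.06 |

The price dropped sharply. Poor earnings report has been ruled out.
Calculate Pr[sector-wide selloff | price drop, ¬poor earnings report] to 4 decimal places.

Pr[sector-wide selloff | price drop, ¬poor earnings report] ≈ 0.8696

Enumerate both values of sector-wide selloff and weight by the priors:
  P(price drop | ¬poor earnings report) = 0.06×0.6 + 0.6×0.4
        = 0.036000 + 0.240000 = 0.276000
Configurations with sector-wide selloff contribute 0.240000, so
  P(sector-wide selloff | price drop, ¬poor earnings report) = 0.240000 / 0.276000 ≈ 0.8696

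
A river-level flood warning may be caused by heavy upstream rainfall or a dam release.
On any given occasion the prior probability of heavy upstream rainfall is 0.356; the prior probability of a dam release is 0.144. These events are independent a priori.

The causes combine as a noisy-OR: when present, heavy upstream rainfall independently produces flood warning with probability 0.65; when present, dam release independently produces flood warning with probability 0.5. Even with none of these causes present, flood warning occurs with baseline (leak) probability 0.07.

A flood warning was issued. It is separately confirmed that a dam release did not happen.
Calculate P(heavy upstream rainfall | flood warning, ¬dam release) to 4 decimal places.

Under noisy-OR, P(flood warning | causes) = 1 − (1−0.07)·∏(1−qᵢ) over the active causes.
P(flood warning | ¬dam release) = 0.07*0.644 + 0.6745*0.356 = 0.045080 + 0.240122 = 0.285202
Of this, 0.240122 comes from 0.6745*0.356 (the heavy upstream rainfall=true cases).
Hence the posterior is 0.240122/0.285202 ≈ 0.8419.

P(heavy upstream rainfall | flood warning, ¬dam release) ≈ 0.8419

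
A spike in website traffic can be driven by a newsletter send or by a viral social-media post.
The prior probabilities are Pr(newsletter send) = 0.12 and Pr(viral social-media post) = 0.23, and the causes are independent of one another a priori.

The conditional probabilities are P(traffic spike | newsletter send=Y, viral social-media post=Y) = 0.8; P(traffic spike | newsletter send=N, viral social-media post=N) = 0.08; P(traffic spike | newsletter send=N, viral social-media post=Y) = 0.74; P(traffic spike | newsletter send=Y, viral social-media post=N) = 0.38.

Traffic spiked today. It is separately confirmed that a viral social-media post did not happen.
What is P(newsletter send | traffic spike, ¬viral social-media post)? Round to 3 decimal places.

P(newsletter send | traffic spike, ¬viral social-media post) ≈ 0.393

Enumerate both values of newsletter send and weight by the priors:
  P(traffic spike | ¬viral social-media post) = 0.08·0.88 + 0.38·0.12
        = 0.070400 + 0.045600 = 0.116000
The terms with newsletter send present sum to 0.045600, so
  P(newsletter send | traffic spike, ¬viral social-media post) = 0.045600 / 0.116000 ≈ 0.393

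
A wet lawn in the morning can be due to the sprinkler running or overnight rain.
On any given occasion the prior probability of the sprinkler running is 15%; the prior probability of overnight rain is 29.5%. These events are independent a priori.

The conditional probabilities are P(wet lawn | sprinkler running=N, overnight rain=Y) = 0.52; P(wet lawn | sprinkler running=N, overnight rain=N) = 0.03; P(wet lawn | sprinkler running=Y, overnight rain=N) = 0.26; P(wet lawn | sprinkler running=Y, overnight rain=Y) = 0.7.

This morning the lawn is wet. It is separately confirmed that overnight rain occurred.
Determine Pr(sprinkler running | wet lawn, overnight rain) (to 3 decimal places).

By total probability over both values of sprinkler running:
  P(wet lawn | overnight rain) = 0.52·0.85 + 0.7·0.15
        = 0.442000 + 0.105000 = 0.547000
The terms with sprinkler running present sum to 0.105000, so
  P(sprinkler running | wet lawn, overnight rain) = 0.105000 / 0.547000 ≈ 0.192

Pr(sprinkler running | wet lawn, overnight rain) ≈ 0.192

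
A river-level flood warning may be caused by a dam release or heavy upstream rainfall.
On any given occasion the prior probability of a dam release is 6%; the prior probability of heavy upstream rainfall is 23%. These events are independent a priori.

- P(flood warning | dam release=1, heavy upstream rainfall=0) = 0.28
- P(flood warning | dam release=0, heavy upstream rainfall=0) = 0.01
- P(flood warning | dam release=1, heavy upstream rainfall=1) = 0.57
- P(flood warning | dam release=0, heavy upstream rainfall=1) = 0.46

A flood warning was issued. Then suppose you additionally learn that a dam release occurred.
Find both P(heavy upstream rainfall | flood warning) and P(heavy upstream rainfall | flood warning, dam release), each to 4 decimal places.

For the numerator, keep only heavy upstream rainfall=true terms: 0.099452 + 0.007866 = 0.107318
The normalizing constant is 0.01*0.94*0.77 + 0.46*0.94*0.23 + 0.28*0.06*0.77 + 0.57*0.06*0.23 = 0.127492
P(heavy upstream rainfall | flood warning) = 0.107318/0.127492 ≈ 0.8418

Now condition on the additional information:
Enumerate both values of heavy upstream rainfall and weight by the priors:
  P(flood warning | dam release) = 0.28×0.77 + 0.57×0.23
        = 0.215600 + 0.131100 = 0.346700
Keeping only the heavy upstream rainfall-present terms gives 0.131100, so
  P(heavy upstream rainfall | flood warning, dam release) = 0.131100 / 0.346700 ≈ 0.3781
— dam release explains away the evidence for heavy upstream rainfall.

P(heavy upstream rainfall | flood warning) ≈ 0.8418; P(heavy upstream rainfall | flood warning, dam release) ≈ 0.3781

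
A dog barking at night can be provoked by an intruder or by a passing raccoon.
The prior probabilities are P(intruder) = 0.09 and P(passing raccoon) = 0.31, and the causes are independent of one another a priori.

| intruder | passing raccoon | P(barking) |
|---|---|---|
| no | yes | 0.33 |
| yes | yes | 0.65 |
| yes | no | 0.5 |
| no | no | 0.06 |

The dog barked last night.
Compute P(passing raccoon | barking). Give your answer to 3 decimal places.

P(passing raccoon | barking) ≈ 0.618

P(barking) = 0.06*0.91*0.69 + 0.33*0.91*0.31 + 0.5*0.09*0.69 + 0.65*0.09*0.31 = 0.037674 + 0.093093 + 0.031050 + 0.018135 = 0.179952
Restricting to configurations with passing raccoon present: 0.093093 + 0.018135 = 0.111228.
P(passing raccoon | barking) = 0.111228 / 0.179952 ≈ 0.618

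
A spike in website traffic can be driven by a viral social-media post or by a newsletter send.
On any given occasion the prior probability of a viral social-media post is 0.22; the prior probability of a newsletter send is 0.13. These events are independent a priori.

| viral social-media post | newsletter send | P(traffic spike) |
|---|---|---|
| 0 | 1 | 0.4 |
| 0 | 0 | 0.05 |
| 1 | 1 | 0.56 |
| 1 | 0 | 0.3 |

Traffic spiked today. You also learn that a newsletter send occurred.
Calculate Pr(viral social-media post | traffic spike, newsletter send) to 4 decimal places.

Enumerate both values of viral social-media post and weight by the priors:
  P(traffic spike | newsletter send) = 0.4·0.78 + 0.56·0.22
        = 0.312000 + 0.123200 = 0.435200
The terms with viral social-media post present sum to 0.123200, so
  P(viral social-media post | traffic spike, newsletter send) = 0.123200 / 0.435200 ≈ 0.2831

Pr(viral social-media post | traffic spike, newsletter send) ≈ 0.2831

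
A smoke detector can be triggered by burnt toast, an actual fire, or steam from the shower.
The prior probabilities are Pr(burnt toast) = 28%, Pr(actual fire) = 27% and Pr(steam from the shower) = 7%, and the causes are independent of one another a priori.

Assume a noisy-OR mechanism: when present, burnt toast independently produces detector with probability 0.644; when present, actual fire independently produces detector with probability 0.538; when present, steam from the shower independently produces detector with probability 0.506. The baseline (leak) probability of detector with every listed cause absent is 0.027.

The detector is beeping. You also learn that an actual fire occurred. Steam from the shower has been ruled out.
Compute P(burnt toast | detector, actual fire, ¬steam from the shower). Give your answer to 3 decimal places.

P(burnt toast | detector, actual fire, ¬steam from the shower) ≈ 0.372

Under noisy-OR, P(detector | causes) = 1 − (1−0.027)·∏(1−qᵢ) over the active causes.
Sum P(detector|·) weighted by the priors over both values of burnt toast:
  P(detector | actual fire, ¬steam from the shower) = 0.550474*0.72 + 0.839969*0.28
        = 0.396341 + 0.235191 = 0.631532
Keeping only the burnt toast-present terms gives 0.235191, so
  P(burnt toast | detector, actual fire, ¬steam from the shower) = 0.235191 / 0.631532 ≈ 0.372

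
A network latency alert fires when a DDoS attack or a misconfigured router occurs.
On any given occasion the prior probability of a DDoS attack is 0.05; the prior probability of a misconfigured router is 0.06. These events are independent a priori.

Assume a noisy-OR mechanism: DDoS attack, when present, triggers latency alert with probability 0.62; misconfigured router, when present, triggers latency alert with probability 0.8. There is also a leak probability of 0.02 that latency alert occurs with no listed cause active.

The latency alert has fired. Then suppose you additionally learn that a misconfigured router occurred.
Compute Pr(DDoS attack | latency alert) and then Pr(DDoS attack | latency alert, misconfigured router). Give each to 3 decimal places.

Under noisy-OR, P(latency alert | causes) = 1 − (1−0.02)·∏(1−qᵢ) over the active causes.
For the numerator, keep only DDoS attack=true terms: 0.029497 + 0.002777 = 0.032274
Denominator P(latency alert): 0.02·0.95·0.94 + 0.804·0.95·0.06 + 0.6276·0.05·0.94 + 0.92552·0.05·0.06 = 0.095962
Posterior = 0.032274 / 0.095962 ≈ 0.336

Now condition on the additional information:
Enumerate both values of DDoS attack and weight by the priors:
  P(latency alert | misconfigured router) = 0.804·0.95 + 0.92552·0.05
        = 0.763800 + 0.046276 = 0.810076
Configurations with DDoS attack contribute 0.046276, so
  P(DDoS attack | latency alert, misconfigured router) = 0.046276 / 0.810076 ≈ 0.057

Pr(DDoS attack | latency alert) ≈ 0.336; Pr(DDoS attack | latency alert, misconfigured router) ≈ 0.057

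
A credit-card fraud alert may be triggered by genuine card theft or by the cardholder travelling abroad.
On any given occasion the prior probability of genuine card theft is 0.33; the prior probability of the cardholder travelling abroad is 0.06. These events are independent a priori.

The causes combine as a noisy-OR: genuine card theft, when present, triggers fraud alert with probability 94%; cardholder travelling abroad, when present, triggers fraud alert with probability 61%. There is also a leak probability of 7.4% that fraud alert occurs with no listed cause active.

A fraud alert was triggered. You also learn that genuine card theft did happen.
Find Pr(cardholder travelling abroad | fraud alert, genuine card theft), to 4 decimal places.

Under noisy-OR, P(fraud alert | causes) = 1 − (1−0.074)·∏(1−qᵢ) over the active causes.
Weight on cardholder travelling abroad=true, given the evidence: 0.978332*0.06 = 0.058700
The normalizing constant is 0.94444*0.94 + 0.978332*0.06 = 0.946474
P(cardholder travelling abroad | fraud alert, genuine card theft) = 0.058700/0.946474 ≈ 0.0620

Pr(cardholder travelling abroad | fraud alert, genuine card theft) ≈ 0.0620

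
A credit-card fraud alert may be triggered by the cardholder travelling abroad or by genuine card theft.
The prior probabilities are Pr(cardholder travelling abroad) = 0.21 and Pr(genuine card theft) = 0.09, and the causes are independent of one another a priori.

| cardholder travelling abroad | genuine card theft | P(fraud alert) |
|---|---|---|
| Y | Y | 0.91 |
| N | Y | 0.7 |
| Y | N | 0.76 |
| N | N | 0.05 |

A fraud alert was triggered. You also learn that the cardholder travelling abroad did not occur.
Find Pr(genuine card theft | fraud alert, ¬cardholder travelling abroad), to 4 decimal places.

Pr(genuine card theft | fraud alert, ¬cardholder travelling abroad) ≈ 0.5806

For the numerator, keep only genuine card theft=true terms: 0.7×0.09 = 0.063000
Normalizer over all consistent configurations: 0.05×0.91 + 0.7×0.09 = 0.108500
P(genuine card theft | fraud alert, ¬cardholder travelling abroad) = 0.063000/0.108500 ≈ 0.5806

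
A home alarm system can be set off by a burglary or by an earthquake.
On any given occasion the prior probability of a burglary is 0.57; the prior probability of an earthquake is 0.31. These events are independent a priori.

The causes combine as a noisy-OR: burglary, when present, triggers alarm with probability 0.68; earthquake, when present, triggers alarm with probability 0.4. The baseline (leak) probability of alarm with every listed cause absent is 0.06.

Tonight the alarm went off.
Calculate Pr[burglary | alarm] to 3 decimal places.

Pr[burglary | alarm] ≈ 0.847

Under noisy-OR, P(alarm | causes) = 1 − (1−0.06)·∏(1−qᵢ) over the active causes.
Enumerate the 4 (burglary, earthquake) configurations and weight by the priors:
  P(alarm) = 0.06*0.43*0.69 + 0.436*0.43*0.31 + 0.6992*0.57*0.69 + 0.81952*0.57*0.31
        = 0.017802 + 0.058119 + 0.274995 + 0.144809 = 0.495725
Configurations with burglary contribute 0.419804, so
  P(burglary | alarm) = 0.419804 / 0.495725 ≈ 0.847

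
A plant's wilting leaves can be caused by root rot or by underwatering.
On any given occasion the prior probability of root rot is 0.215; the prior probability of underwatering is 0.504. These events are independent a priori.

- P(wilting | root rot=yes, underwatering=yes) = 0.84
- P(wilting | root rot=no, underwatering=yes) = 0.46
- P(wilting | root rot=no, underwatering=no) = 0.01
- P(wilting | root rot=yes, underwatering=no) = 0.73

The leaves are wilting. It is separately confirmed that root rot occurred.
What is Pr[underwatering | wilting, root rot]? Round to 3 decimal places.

Pr[underwatering | wilting, root rot] ≈ 0.539

Weight on underwatering=true, given the evidence: 0.84·0.504 = 0.423360
Denominator P(wilting | root rot): 0.73·0.496 + 0.84·0.504 = 0.785440
Posterior = 0.423360 / 0.785440 ≈ 0.539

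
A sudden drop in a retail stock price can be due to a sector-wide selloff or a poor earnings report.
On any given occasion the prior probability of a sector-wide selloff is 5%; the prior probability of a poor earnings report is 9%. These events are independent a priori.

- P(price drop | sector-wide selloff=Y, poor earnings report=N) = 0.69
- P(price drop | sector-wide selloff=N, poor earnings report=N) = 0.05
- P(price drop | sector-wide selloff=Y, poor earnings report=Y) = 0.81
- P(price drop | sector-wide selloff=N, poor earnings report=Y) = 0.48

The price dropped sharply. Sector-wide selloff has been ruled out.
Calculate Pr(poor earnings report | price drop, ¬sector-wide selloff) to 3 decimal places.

Pr(poor earnings report | price drop, ¬sector-wide selloff) ≈ 0.487

By total probability over both values of poor earnings report:
  P(price drop | ¬sector-wide selloff) = 0.05·0.91 + 0.48·0.09
        = 0.045500 + 0.043200 = 0.088700
Configurations with poor earnings report contribute 0.043200, so
  P(poor earnings report | price drop, ¬sector-wide selloff) = 0.043200 / 0.088700 ≈ 0.487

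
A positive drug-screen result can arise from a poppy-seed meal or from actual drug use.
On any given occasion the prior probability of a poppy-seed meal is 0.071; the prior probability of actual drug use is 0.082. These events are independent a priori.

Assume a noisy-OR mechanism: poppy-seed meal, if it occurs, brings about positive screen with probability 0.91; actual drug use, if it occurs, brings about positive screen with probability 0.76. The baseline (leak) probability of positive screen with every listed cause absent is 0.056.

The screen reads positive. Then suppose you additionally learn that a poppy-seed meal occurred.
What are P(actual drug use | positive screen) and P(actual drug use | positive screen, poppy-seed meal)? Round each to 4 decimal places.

P(actual drug use | positive screen) ≈ 0.3757; P(actual drug use | positive screen, poppy-seed meal) ≈ 0.0873

Under noisy-OR, P(positive screen | causes) = 1 − (1−0.056)·∏(1−qᵢ) over the active causes.
P(positive screen) = 0.056*0.929*0.918 + 0.77344*0.929*0.082 + 0.91504*0.071*0.918 + 0.97961*0.071*0.082 = 0.047758 + 0.058919 + 0.059640 + 0.005703 = 0.172020
Restricting to configurations with actual drug use present: 0.058919 + 0.005703 = 0.064622.
Hence the posterior is 0.064622/0.172020 ≈ 0.3757.

Now condition on the additional information:
Enumerate both values of actual drug use and weight by the priors:
  P(positive screen | poppy-seed meal) = 0.91504·0.918 + 0.97961·0.082
        = 0.840007 + 0.080328 = 0.920335
Keeping only the actual drug use-present terms gives 0.080328, so
  P(actual drug use | positive screen, poppy-seed meal) = 0.080328 / 0.920335 ≈ 0.0873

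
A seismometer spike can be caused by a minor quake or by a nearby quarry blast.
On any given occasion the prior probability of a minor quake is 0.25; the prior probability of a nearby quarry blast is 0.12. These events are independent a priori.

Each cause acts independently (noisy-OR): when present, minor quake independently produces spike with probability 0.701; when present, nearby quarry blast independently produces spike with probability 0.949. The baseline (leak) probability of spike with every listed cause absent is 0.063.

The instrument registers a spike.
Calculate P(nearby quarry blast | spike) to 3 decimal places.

Under noisy-OR, P(spike | causes) = 1 − (1−0.063)·∏(1−qᵢ) over the active causes.
Enumerate the 4 (minor quake, nearby quarry blast) configurations and weight by the priors:
  P(spike) = 0.063·0.75·0.88 + 0.952213·0.75·0.12 + 0.719837·0.25·0.88 + 0.985712·0.25·0.12
        = 0.041580 + 0.085699 + 0.158364 + 0.029571 = 0.315214
Keeping only the nearby quarry blast-present terms gives 0.115270, so
  P(nearby quarry blast | spike) = 0.115270 / 0.315214 ≈ 0.366

P(nearby quarry blast | spike) ≈ 0.366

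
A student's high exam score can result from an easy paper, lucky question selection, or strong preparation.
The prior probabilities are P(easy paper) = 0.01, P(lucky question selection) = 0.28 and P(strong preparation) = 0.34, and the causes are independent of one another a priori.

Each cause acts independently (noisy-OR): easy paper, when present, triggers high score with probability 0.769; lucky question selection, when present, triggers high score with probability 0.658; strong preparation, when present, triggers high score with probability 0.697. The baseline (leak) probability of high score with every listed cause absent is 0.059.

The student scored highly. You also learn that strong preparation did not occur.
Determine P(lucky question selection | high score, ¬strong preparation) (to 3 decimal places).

Under noisy-OR, P(high score | causes) = 1 − (1−0.059)·∏(1−qᵢ) over the active causes.
P(high score | ¬strong preparation) = 0.059*0.99*0.72 + 0.678178*0.99*0.28 + 0.782629*0.01*0.72 + 0.925659*0.01*0.28 = 0.042055 + 0.187991 + 0.005635 + 0.002592 = 0.238273
Of this, 0.190583 comes from 0.187991 + 0.002592 (the lucky question selection=true cases).
So P(lucky question selection | high score, ¬strong preparation) = 0.190583/0.238273 ≈ 0.800.

P(lucky question selection | high score, ¬strong preparation) ≈ 0.800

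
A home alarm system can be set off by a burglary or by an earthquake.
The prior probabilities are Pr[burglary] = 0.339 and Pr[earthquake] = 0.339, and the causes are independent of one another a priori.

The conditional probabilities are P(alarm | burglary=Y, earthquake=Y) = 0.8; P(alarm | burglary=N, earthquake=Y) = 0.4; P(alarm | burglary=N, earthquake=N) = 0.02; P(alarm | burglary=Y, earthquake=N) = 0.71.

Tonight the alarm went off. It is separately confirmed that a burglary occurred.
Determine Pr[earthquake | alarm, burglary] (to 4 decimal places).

Pr[earthquake | alarm, burglary] ≈ 0.3662

P(alarm | burglary) = 0.71*0.661 + 0.8*0.339 = 0.469310 + 0.271200 = 0.740510
Of this, 0.271200 comes from 0.8*0.339 (the earthquake=true cases).
So P(earthquake | alarm, burglary) = 0.271200/0.740510 ≈ 0.3662.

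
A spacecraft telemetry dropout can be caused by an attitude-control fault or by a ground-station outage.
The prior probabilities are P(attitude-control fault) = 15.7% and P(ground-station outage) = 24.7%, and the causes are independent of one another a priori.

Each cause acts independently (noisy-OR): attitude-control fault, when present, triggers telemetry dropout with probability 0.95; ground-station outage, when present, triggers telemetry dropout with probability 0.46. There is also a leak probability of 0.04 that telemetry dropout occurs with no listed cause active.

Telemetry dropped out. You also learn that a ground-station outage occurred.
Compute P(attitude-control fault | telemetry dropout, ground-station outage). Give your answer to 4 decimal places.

Under noisy-OR, P(telemetry dropout | causes) = 1 − (1−0.04)·∏(1−qᵢ) over the active causes.
P(telemetry dropout | ground-station outage) = 0.4816*0.843 + 0.97408*0.157 = 0.405989 + 0.152931 = 0.558920
Restricting to configurations with attitude-control fault present: 0.97408*0.157 = 0.152931.
P(attitude-control fault | telemetry dropout, ground-station outage) = 0.152931 / 0.558920 ≈ 0.2736

P(attitude-control fault | telemetry dropout, ground-station outage) ≈ 0.2736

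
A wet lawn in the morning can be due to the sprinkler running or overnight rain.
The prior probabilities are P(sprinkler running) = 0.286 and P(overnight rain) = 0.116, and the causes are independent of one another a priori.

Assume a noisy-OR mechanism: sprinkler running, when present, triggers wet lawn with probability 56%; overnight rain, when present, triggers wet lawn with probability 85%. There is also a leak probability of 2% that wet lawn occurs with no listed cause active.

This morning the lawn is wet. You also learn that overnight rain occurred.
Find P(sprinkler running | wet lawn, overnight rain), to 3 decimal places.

P(sprinkler running | wet lawn, overnight rain) ≈ 0.305

Under noisy-OR, P(wet lawn | causes) = 1 − (1−0.02)·∏(1−qᵢ) over the active causes.
For the numerator, keep only sprinkler running=true terms: 0.93532×0.286 = 0.267502
Denominator P(wet lawn | overnight rain): 0.853×0.714 + 0.93532×0.286 = 0.876544
Posterior = 0.267502 / 0.876544 ≈ 0.305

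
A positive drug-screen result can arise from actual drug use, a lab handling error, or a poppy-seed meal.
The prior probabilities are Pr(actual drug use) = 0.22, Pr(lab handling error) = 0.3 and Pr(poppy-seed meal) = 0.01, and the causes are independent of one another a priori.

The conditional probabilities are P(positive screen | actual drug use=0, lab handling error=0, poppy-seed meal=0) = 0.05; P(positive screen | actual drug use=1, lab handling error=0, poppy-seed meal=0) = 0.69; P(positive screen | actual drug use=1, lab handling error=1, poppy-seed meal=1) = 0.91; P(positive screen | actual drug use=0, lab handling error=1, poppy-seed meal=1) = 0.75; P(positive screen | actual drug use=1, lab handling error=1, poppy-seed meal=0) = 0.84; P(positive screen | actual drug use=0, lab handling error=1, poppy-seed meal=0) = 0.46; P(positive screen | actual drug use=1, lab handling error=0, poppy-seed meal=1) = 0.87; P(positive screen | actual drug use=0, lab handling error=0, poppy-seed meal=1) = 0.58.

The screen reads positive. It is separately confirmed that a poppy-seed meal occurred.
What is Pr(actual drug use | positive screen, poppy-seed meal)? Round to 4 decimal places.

Pr(actual drug use | positive screen, poppy-seed meal) ≈ 0.2828

Enumerate the 4 (actual drug use, lab handling error) configurations and weight by the priors:
  P(positive screen | poppy-seed meal) = 0.58×0.78×0.7 + 0.75×0.78×0.3 + 0.87×0.22×0.7 + 0.91×0.22×0.3
        = 0.316680 + 0.175500 + 0.133980 + 0.060060 = 0.686220
Configurations with actual drug use contribute 0.194040, so
  P(actual drug use | positive screen, poppy-seed meal) = 0.194040 / 0.686220 ≈ 0.2828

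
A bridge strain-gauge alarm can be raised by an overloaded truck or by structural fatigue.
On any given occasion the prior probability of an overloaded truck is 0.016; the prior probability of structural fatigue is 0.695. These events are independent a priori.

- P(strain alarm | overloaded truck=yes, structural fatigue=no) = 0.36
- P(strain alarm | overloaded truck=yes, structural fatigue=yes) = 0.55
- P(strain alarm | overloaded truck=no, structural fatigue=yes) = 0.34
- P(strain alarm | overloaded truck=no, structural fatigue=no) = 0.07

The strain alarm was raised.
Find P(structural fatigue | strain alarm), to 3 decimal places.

P(structural fatigue | strain alarm) ≈ 0.913

By total probability over the 4 (overloaded truck, structural fatigue) configurations:
  P(strain alarm) = 0.07·0.984·0.305 + 0.34·0.984·0.695 + 0.36·0.016·0.305 + 0.55·0.016·0.695
        = 0.021008 + 0.232519 + 0.001757 + 0.006116 = 0.261400
The terms with structural fatigue present sum to 0.238635, so
  P(structural fatigue | strain alarm) = 0.238635 / 0.261400 ≈ 0.913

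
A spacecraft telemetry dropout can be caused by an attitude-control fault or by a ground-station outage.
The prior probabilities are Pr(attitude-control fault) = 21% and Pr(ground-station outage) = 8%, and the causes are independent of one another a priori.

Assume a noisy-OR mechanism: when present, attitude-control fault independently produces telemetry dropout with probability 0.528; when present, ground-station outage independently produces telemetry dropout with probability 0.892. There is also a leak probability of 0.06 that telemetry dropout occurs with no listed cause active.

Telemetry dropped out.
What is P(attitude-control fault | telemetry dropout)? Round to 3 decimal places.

P(attitude-control fault | telemetry dropout) ≈ 0.552

Under noisy-OR, P(telemetry dropout | causes) = 1 − (1−0.06)·∏(1−qᵢ) over the active causes.
P(telemetry dropout) = 0.06·0.79·0.92 + 0.89848·0.79·0.08 + 0.55632·0.21·0.92 + 0.952083·0.21·0.08 = 0.043608 + 0.056784 + 0.107481 + 0.015995 = 0.223868
Restricting to configurations with attitude-control fault present: 0.107481 + 0.015995 = 0.123476.
So P(attitude-control fault | telemetry dropout) = 0.123476/0.223868 ≈ 0.552.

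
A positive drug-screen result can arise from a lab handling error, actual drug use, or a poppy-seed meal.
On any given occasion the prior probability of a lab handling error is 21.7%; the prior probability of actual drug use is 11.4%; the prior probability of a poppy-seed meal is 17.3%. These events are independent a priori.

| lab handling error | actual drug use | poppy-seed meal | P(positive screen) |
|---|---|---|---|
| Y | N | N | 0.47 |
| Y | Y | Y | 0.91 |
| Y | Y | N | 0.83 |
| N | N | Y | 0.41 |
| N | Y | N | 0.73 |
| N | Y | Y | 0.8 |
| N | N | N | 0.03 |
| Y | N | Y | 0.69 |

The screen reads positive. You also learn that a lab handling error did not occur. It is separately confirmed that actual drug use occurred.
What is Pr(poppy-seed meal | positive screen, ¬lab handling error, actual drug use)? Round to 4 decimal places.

Pr(poppy-seed meal | positive screen, ¬lab handling error, actual drug use) ≈ 0.1865

Enumerate both values of poppy-seed meal and weight by the priors:
  P(positive screen | ¬lab handling error, actual drug use) = 0.73*0.827 + 0.8*0.173
        = 0.603710 + 0.138400 = 0.742110
Configurations with poppy-seed meal contribute 0.138400, so
  P(poppy-seed meal | positive screen, ¬lab handling error, actual drug use) = 0.138400 / 0.742110 ≈ 0.1865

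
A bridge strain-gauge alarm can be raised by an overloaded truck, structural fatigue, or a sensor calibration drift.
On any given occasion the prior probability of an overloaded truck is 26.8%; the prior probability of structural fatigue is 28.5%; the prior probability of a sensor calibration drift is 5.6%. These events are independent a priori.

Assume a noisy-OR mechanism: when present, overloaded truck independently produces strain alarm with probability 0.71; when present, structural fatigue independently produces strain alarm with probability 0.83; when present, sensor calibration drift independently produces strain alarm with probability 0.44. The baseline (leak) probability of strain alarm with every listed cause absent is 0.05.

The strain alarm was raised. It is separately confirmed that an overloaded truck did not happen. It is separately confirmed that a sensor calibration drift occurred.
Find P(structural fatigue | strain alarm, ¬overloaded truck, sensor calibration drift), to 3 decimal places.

Under noisy-OR, P(strain alarm | causes) = 1 − (1−0.05)·∏(1−qᵢ) over the active causes.
P(strain alarm | ¬overloaded truck, sensor calibration drift) = 0.468·0.715 + 0.90956·0.285 = 0.334620 + 0.259225 = 0.593845
The structural fatigue-present share is 0.90956·0.285 = 0.259225.
Hence the posterior is 0.259225/0.593845 ≈ 0.437.

P(structural fatigue | strain alarm, ¬overloaded truck, sensor calibration drift) ≈ 0.437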